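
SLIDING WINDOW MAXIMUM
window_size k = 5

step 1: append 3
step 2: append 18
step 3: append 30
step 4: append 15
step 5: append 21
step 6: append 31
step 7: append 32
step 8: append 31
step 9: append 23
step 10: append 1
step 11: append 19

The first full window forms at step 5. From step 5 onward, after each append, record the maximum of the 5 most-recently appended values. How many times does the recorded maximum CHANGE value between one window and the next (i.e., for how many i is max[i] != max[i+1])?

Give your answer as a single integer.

step 1: append 3 -> window=[3] (not full yet)
step 2: append 18 -> window=[3, 18] (not full yet)
step 3: append 30 -> window=[3, 18, 30] (not full yet)
step 4: append 15 -> window=[3, 18, 30, 15] (not full yet)
step 5: append 21 -> window=[3, 18, 30, 15, 21] -> max=30
step 6: append 31 -> window=[18, 30, 15, 21, 31] -> max=31
step 7: append 32 -> window=[30, 15, 21, 31, 32] -> max=32
step 8: append 31 -> window=[15, 21, 31, 32, 31] -> max=32
step 9: append 23 -> window=[21, 31, 32, 31, 23] -> max=32
step 10: append 1 -> window=[31, 32, 31, 23, 1] -> max=32
step 11: append 19 -> window=[32, 31, 23, 1, 19] -> max=32
Recorded maximums: 30 31 32 32 32 32 32
Changes between consecutive maximums: 2

Answer: 2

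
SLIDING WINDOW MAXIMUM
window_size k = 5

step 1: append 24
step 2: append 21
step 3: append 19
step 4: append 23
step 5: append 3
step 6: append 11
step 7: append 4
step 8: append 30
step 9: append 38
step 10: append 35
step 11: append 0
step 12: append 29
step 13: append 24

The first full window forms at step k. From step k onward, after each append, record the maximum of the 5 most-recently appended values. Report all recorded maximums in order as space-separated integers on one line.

step 1: append 24 -> window=[24] (not full yet)
step 2: append 21 -> window=[24, 21] (not full yet)
step 3: append 19 -> window=[24, 21, 19] (not full yet)
step 4: append 23 -> window=[24, 21, 19, 23] (not full yet)
step 5: append 3 -> window=[24, 21, 19, 23, 3] -> max=24
step 6: append 11 -> window=[21, 19, 23, 3, 11] -> max=23
step 7: append 4 -> window=[19, 23, 3, 11, 4] -> max=23
step 8: append 30 -> window=[23, 3, 11, 4, 30] -> max=30
step 9: append 38 -> window=[3, 11, 4, 30, 38] -> max=38
step 10: append 35 -> window=[11, 4, 30, 38, 35] -> max=38
step 11: append 0 -> window=[4, 30, 38, 35, 0] -> max=38
step 12: append 29 -> window=[30, 38, 35, 0, 29] -> max=38
step 13: append 24 -> window=[38, 35, 0, 29, 24] -> max=38

Answer: 24 23 23 30 38 38 38 38 38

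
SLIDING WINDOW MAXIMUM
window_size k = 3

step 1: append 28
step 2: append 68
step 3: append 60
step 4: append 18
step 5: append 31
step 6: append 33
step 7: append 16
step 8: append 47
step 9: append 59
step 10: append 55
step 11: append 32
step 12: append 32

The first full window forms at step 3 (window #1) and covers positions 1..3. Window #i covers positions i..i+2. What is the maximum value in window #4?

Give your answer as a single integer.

Answer: 33

Derivation:
step 1: append 28 -> window=[28] (not full yet)
step 2: append 68 -> window=[28, 68] (not full yet)
step 3: append 60 -> window=[28, 68, 60] -> max=68
step 4: append 18 -> window=[68, 60, 18] -> max=68
step 5: append 31 -> window=[60, 18, 31] -> max=60
step 6: append 33 -> window=[18, 31, 33] -> max=33
Window #4 max = 33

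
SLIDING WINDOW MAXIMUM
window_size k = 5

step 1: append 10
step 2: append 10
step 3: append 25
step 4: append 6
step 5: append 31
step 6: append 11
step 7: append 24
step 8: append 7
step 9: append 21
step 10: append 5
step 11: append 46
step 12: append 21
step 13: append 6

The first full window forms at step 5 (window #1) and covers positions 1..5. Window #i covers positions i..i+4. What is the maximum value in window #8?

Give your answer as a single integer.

step 1: append 10 -> window=[10] (not full yet)
step 2: append 10 -> window=[10, 10] (not full yet)
step 3: append 25 -> window=[10, 10, 25] (not full yet)
step 4: append 6 -> window=[10, 10, 25, 6] (not full yet)
step 5: append 31 -> window=[10, 10, 25, 6, 31] -> max=31
step 6: append 11 -> window=[10, 25, 6, 31, 11] -> max=31
step 7: append 24 -> window=[25, 6, 31, 11, 24] -> max=31
step 8: append 7 -> window=[6, 31, 11, 24, 7] -> max=31
step 9: append 21 -> window=[31, 11, 24, 7, 21] -> max=31
step 10: append 5 -> window=[11, 24, 7, 21, 5] -> max=24
step 11: append 46 -> window=[24, 7, 21, 5, 46] -> max=46
step 12: append 21 -> window=[7, 21, 5, 46, 21] -> max=46
Window #8 max = 46

Answer: 46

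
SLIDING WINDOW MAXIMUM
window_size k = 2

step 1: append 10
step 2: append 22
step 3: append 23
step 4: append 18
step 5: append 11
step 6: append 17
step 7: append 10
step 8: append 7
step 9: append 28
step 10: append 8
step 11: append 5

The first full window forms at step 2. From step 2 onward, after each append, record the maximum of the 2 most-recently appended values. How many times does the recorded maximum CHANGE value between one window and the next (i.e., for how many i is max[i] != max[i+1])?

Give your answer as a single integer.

step 1: append 10 -> window=[10] (not full yet)
step 2: append 22 -> window=[10, 22] -> max=22
step 3: append 23 -> window=[22, 23] -> max=23
step 4: append 18 -> window=[23, 18] -> max=23
step 5: append 11 -> window=[18, 11] -> max=18
step 6: append 17 -> window=[11, 17] -> max=17
step 7: append 10 -> window=[17, 10] -> max=17
step 8: append 7 -> window=[10, 7] -> max=10
step 9: append 28 -> window=[7, 28] -> max=28
step 10: append 8 -> window=[28, 8] -> max=28
step 11: append 5 -> window=[8, 5] -> max=8
Recorded maximums: 22 23 23 18 17 17 10 28 28 8
Changes between consecutive maximums: 6

Answer: 6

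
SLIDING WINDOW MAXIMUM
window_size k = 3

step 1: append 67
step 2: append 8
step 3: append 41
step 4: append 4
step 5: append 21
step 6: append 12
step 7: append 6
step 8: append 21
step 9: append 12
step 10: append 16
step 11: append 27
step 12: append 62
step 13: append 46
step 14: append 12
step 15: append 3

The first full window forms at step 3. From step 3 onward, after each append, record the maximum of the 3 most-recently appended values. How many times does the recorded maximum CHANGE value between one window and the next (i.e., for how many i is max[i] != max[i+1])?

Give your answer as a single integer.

Answer: 5

Derivation:
step 1: append 67 -> window=[67] (not full yet)
step 2: append 8 -> window=[67, 8] (not full yet)
step 3: append 41 -> window=[67, 8, 41] -> max=67
step 4: append 4 -> window=[8, 41, 4] -> max=41
step 5: append 21 -> window=[41, 4, 21] -> max=41
step 6: append 12 -> window=[4, 21, 12] -> max=21
step 7: append 6 -> window=[21, 12, 6] -> max=21
step 8: append 21 -> window=[12, 6, 21] -> max=21
step 9: append 12 -> window=[6, 21, 12] -> max=21
step 10: append 16 -> window=[21, 12, 16] -> max=21
step 11: append 27 -> window=[12, 16, 27] -> max=27
step 12: append 62 -> window=[16, 27, 62] -> max=62
step 13: append 46 -> window=[27, 62, 46] -> max=62
step 14: append 12 -> window=[62, 46, 12] -> max=62
step 15: append 3 -> window=[46, 12, 3] -> max=46
Recorded maximums: 67 41 41 21 21 21 21 21 27 62 62 62 46
Changes between consecutive maximums: 5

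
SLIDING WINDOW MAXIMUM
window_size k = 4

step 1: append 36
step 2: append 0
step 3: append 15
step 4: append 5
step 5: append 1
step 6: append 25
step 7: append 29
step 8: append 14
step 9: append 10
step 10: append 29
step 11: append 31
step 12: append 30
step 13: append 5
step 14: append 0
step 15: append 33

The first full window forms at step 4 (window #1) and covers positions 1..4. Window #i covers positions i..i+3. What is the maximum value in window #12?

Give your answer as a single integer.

step 1: append 36 -> window=[36] (not full yet)
step 2: append 0 -> window=[36, 0] (not full yet)
step 3: append 15 -> window=[36, 0, 15] (not full yet)
step 4: append 5 -> window=[36, 0, 15, 5] -> max=36
step 5: append 1 -> window=[0, 15, 5, 1] -> max=15
step 6: append 25 -> window=[15, 5, 1, 25] -> max=25
step 7: append 29 -> window=[5, 1, 25, 29] -> max=29
step 8: append 14 -> window=[1, 25, 29, 14] -> max=29
step 9: append 10 -> window=[25, 29, 14, 10] -> max=29
step 10: append 29 -> window=[29, 14, 10, 29] -> max=29
step 11: append 31 -> window=[14, 10, 29, 31] -> max=31
step 12: append 30 -> window=[10, 29, 31, 30] -> max=31
step 13: append 5 -> window=[29, 31, 30, 5] -> max=31
step 14: append 0 -> window=[31, 30, 5, 0] -> max=31
step 15: append 33 -> window=[30, 5, 0, 33] -> max=33
Window #12 max = 33

Answer: 33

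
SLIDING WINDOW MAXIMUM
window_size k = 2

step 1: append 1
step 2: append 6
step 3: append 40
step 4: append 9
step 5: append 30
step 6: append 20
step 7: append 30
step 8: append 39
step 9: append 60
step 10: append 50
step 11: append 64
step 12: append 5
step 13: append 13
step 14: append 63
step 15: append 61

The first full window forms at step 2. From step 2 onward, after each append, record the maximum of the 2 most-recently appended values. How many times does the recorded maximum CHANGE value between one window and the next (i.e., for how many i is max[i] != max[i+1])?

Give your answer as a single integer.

step 1: append 1 -> window=[1] (not full yet)
step 2: append 6 -> window=[1, 6] -> max=6
step 3: append 40 -> window=[6, 40] -> max=40
step 4: append 9 -> window=[40, 9] -> max=40
step 5: append 30 -> window=[9, 30] -> max=30
step 6: append 20 -> window=[30, 20] -> max=30
step 7: append 30 -> window=[20, 30] -> max=30
step 8: append 39 -> window=[30, 39] -> max=39
step 9: append 60 -> window=[39, 60] -> max=60
step 10: append 50 -> window=[60, 50] -> max=60
step 11: append 64 -> window=[50, 64] -> max=64
step 12: append 5 -> window=[64, 5] -> max=64
step 13: append 13 -> window=[5, 13] -> max=13
step 14: append 63 -> window=[13, 63] -> max=63
step 15: append 61 -> window=[63, 61] -> max=63
Recorded maximums: 6 40 40 30 30 30 39 60 60 64 64 13 63 63
Changes between consecutive maximums: 7

Answer: 7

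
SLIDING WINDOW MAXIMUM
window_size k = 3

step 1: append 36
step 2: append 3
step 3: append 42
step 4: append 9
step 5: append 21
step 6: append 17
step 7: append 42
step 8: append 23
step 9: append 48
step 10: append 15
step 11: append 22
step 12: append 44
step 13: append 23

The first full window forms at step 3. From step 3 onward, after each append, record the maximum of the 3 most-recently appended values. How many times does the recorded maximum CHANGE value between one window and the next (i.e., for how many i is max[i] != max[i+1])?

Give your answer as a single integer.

Answer: 4

Derivation:
step 1: append 36 -> window=[36] (not full yet)
step 2: append 3 -> window=[36, 3] (not full yet)
step 3: append 42 -> window=[36, 3, 42] -> max=42
step 4: append 9 -> window=[3, 42, 9] -> max=42
step 5: append 21 -> window=[42, 9, 21] -> max=42
step 6: append 17 -> window=[9, 21, 17] -> max=21
step 7: append 42 -> window=[21, 17, 42] -> max=42
step 8: append 23 -> window=[17, 42, 23] -> max=42
step 9: append 48 -> window=[42, 23, 48] -> max=48
step 10: append 15 -> window=[23, 48, 15] -> max=48
step 11: append 22 -> window=[48, 15, 22] -> max=48
step 12: append 44 -> window=[15, 22, 44] -> max=44
step 13: append 23 -> window=[22, 44, 23] -> max=44
Recorded maximums: 42 42 42 21 42 42 48 48 48 44 44
Changes between consecutive maximums: 4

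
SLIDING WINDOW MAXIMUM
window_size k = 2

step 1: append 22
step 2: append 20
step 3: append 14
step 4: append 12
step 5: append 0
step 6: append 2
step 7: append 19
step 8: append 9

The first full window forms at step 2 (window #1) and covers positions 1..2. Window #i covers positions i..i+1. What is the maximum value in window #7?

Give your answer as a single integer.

step 1: append 22 -> window=[22] (not full yet)
step 2: append 20 -> window=[22, 20] -> max=22
step 3: append 14 -> window=[20, 14] -> max=20
step 4: append 12 -> window=[14, 12] -> max=14
step 5: append 0 -> window=[12, 0] -> max=12
step 6: append 2 -> window=[0, 2] -> max=2
step 7: append 19 -> window=[2, 19] -> max=19
step 8: append 9 -> window=[19, 9] -> max=19
Window #7 max = 19

Answer: 19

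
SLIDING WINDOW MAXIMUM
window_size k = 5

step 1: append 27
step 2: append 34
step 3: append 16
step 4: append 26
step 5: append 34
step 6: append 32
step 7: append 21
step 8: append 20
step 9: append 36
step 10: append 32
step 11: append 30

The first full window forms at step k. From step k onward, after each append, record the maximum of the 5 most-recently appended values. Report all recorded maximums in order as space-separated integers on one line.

Answer: 34 34 34 34 36 36 36

Derivation:
step 1: append 27 -> window=[27] (not full yet)
step 2: append 34 -> window=[27, 34] (not full yet)
step 3: append 16 -> window=[27, 34, 16] (not full yet)
step 4: append 26 -> window=[27, 34, 16, 26] (not full yet)
step 5: append 34 -> window=[27, 34, 16, 26, 34] -> max=34
step 6: append 32 -> window=[34, 16, 26, 34, 32] -> max=34
step 7: append 21 -> window=[16, 26, 34, 32, 21] -> max=34
step 8: append 20 -> window=[26, 34, 32, 21, 20] -> max=34
step 9: append 36 -> window=[34, 32, 21, 20, 36] -> max=36
step 10: append 32 -> window=[32, 21, 20, 36, 32] -> max=36
step 11: append 30 -> window=[21, 20, 36, 32, 30] -> max=36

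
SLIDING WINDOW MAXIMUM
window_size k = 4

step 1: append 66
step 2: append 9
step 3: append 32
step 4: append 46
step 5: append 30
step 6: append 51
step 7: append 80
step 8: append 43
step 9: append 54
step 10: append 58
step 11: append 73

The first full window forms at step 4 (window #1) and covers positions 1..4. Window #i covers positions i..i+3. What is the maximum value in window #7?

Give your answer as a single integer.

Answer: 80

Derivation:
step 1: append 66 -> window=[66] (not full yet)
step 2: append 9 -> window=[66, 9] (not full yet)
step 3: append 32 -> window=[66, 9, 32] (not full yet)
step 4: append 46 -> window=[66, 9, 32, 46] -> max=66
step 5: append 30 -> window=[9, 32, 46, 30] -> max=46
step 6: append 51 -> window=[32, 46, 30, 51] -> max=51
step 7: append 80 -> window=[46, 30, 51, 80] -> max=80
step 8: append 43 -> window=[30, 51, 80, 43] -> max=80
step 9: append 54 -> window=[51, 80, 43, 54] -> max=80
step 10: append 58 -> window=[80, 43, 54, 58] -> max=80
Window #7 max = 80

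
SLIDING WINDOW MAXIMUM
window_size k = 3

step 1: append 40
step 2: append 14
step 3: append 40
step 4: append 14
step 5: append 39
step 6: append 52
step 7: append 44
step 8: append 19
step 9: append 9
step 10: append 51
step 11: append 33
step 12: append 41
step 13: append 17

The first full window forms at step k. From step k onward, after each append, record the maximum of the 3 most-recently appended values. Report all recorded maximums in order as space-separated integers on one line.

Answer: 40 40 40 52 52 52 44 51 51 51 41

Derivation:
step 1: append 40 -> window=[40] (not full yet)
step 2: append 14 -> window=[40, 14] (not full yet)
step 3: append 40 -> window=[40, 14, 40] -> max=40
step 4: append 14 -> window=[14, 40, 14] -> max=40
step 5: append 39 -> window=[40, 14, 39] -> max=40
step 6: append 52 -> window=[14, 39, 52] -> max=52
step 7: append 44 -> window=[39, 52, 44] -> max=52
step 8: append 19 -> window=[52, 44, 19] -> max=52
step 9: append 9 -> window=[44, 19, 9] -> max=44
step 10: append 51 -> window=[19, 9, 51] -> max=51
step 11: append 33 -> window=[9, 51, 33] -> max=51
step 12: append 41 -> window=[51, 33, 41] -> max=51
step 13: append 17 -> window=[33, 41, 17] -> max=41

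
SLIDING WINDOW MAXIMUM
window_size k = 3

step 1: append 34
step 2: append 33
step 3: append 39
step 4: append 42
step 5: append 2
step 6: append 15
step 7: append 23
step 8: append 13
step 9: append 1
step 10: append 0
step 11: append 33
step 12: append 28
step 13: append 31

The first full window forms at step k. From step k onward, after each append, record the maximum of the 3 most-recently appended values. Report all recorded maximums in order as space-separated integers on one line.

Answer: 39 42 42 42 23 23 23 13 33 33 33

Derivation:
step 1: append 34 -> window=[34] (not full yet)
step 2: append 33 -> window=[34, 33] (not full yet)
step 3: append 39 -> window=[34, 33, 39] -> max=39
step 4: append 42 -> window=[33, 39, 42] -> max=42
step 5: append 2 -> window=[39, 42, 2] -> max=42
step 6: append 15 -> window=[42, 2, 15] -> max=42
step 7: append 23 -> window=[2, 15, 23] -> max=23
step 8: append 13 -> window=[15, 23, 13] -> max=23
step 9: append 1 -> window=[23, 13, 1] -> max=23
step 10: append 0 -> window=[13, 1, 0] -> max=13
step 11: append 33 -> window=[1, 0, 33] -> max=33
step 12: append 28 -> window=[0, 33, 28] -> max=33
step 13: append 31 -> window=[33, 28, 31] -> max=33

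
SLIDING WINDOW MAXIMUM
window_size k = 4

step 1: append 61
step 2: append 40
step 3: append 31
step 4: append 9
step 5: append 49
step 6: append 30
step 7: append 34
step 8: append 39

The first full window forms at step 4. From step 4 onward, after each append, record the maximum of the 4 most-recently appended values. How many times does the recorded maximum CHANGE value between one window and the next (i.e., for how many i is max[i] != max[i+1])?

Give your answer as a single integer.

Answer: 1

Derivation:
step 1: append 61 -> window=[61] (not full yet)
step 2: append 40 -> window=[61, 40] (not full yet)
step 3: append 31 -> window=[61, 40, 31] (not full yet)
step 4: append 9 -> window=[61, 40, 31, 9] -> max=61
step 5: append 49 -> window=[40, 31, 9, 49] -> max=49
step 6: append 30 -> window=[31, 9, 49, 30] -> max=49
step 7: append 34 -> window=[9, 49, 30, 34] -> max=49
step 8: append 39 -> window=[49, 30, 34, 39] -> max=49
Recorded maximums: 61 49 49 49 49
Changes between consecutive maximums: 1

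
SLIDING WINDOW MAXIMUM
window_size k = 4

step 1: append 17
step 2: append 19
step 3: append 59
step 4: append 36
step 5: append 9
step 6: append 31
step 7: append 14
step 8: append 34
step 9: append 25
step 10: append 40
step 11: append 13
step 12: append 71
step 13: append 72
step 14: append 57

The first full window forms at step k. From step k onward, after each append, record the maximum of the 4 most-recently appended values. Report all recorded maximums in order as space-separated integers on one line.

step 1: append 17 -> window=[17] (not full yet)
step 2: append 19 -> window=[17, 19] (not full yet)
step 3: append 59 -> window=[17, 19, 59] (not full yet)
step 4: append 36 -> window=[17, 19, 59, 36] -> max=59
step 5: append 9 -> window=[19, 59, 36, 9] -> max=59
step 6: append 31 -> window=[59, 36, 9, 31] -> max=59
step 7: append 14 -> window=[36, 9, 31, 14] -> max=36
step 8: append 34 -> window=[9, 31, 14, 34] -> max=34
step 9: append 25 -> window=[31, 14, 34, 25] -> max=34
step 10: append 40 -> window=[14, 34, 25, 40] -> max=40
step 11: append 13 -> window=[34, 25, 40, 13] -> max=40
step 12: append 71 -> window=[25, 40, 13, 71] -> max=71
step 13: append 72 -> window=[40, 13, 71, 72] -> max=72
step 14: append 57 -> window=[13, 71, 72, 57] -> max=72

Answer: 59 59 59 36 34 34 40 40 71 72 72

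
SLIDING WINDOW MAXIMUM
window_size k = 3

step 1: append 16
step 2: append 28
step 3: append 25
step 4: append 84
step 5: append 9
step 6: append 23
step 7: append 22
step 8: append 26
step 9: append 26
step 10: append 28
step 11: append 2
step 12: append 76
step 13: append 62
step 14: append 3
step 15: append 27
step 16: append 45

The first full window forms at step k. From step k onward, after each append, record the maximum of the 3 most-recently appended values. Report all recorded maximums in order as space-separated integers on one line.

Answer: 28 84 84 84 23 26 26 28 28 76 76 76 62 45

Derivation:
step 1: append 16 -> window=[16] (not full yet)
step 2: append 28 -> window=[16, 28] (not full yet)
step 3: append 25 -> window=[16, 28, 25] -> max=28
step 4: append 84 -> window=[28, 25, 84] -> max=84
step 5: append 9 -> window=[25, 84, 9] -> max=84
step 6: append 23 -> window=[84, 9, 23] -> max=84
step 7: append 22 -> window=[9, 23, 22] -> max=23
step 8: append 26 -> window=[23, 22, 26] -> max=26
step 9: append 26 -> window=[22, 26, 26] -> max=26
step 10: append 28 -> window=[26, 26, 28] -> max=28
step 11: append 2 -> window=[26, 28, 2] -> max=28
step 12: append 76 -> window=[28, 2, 76] -> max=76
step 13: append 62 -> window=[2, 76, 62] -> max=76
step 14: append 3 -> window=[76, 62, 3] -> max=76
step 15: append 27 -> window=[62, 3, 27] -> max=62
step 16: append 45 -> window=[3, 27, 45] -> max=45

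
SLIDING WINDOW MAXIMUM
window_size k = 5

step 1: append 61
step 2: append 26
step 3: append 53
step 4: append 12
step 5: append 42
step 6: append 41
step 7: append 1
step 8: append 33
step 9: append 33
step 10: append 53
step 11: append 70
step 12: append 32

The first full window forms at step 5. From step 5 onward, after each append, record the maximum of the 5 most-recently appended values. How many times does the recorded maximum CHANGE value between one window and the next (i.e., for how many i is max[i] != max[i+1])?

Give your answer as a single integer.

step 1: append 61 -> window=[61] (not full yet)
step 2: append 26 -> window=[61, 26] (not full yet)
step 3: append 53 -> window=[61, 26, 53] (not full yet)
step 4: append 12 -> window=[61, 26, 53, 12] (not full yet)
step 5: append 42 -> window=[61, 26, 53, 12, 42] -> max=61
step 6: append 41 -> window=[26, 53, 12, 42, 41] -> max=53
step 7: append 1 -> window=[53, 12, 42, 41, 1] -> max=53
step 8: append 33 -> window=[12, 42, 41, 1, 33] -> max=42
step 9: append 33 -> window=[42, 41, 1, 33, 33] -> max=42
step 10: append 53 -> window=[41, 1, 33, 33, 53] -> max=53
step 11: append 70 -> window=[1, 33, 33, 53, 70] -> max=70
step 12: append 32 -> window=[33, 33, 53, 70, 32] -> max=70
Recorded maximums: 61 53 53 42 42 53 70 70
Changes between consecutive maximums: 4

Answer: 4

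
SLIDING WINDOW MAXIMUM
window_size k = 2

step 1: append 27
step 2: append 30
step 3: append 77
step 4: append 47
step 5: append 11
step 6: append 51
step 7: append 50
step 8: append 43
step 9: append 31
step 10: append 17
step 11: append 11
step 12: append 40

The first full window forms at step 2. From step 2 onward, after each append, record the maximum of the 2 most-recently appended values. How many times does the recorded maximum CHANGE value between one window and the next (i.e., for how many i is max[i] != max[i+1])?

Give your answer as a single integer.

Answer: 8

Derivation:
step 1: append 27 -> window=[27] (not full yet)
step 2: append 30 -> window=[27, 30] -> max=30
step 3: append 77 -> window=[30, 77] -> max=77
step 4: append 47 -> window=[77, 47] -> max=77
step 5: append 11 -> window=[47, 11] -> max=47
step 6: append 51 -> window=[11, 51] -> max=51
step 7: append 50 -> window=[51, 50] -> max=51
step 8: append 43 -> window=[50, 43] -> max=50
step 9: append 31 -> window=[43, 31] -> max=43
step 10: append 17 -> window=[31, 17] -> max=31
step 11: append 11 -> window=[17, 11] -> max=17
step 12: append 40 -> window=[11, 40] -> max=40
Recorded maximums: 30 77 77 47 51 51 50 43 31 17 40
Changes between consecutive maximums: 8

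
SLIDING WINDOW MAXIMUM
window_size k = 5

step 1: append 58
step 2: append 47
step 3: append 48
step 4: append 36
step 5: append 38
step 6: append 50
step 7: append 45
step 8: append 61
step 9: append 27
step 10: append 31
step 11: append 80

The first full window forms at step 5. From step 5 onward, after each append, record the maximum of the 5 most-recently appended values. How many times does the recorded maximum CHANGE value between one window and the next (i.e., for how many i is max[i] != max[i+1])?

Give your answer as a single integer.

Answer: 3

Derivation:
step 1: append 58 -> window=[58] (not full yet)
step 2: append 47 -> window=[58, 47] (not full yet)
step 3: append 48 -> window=[58, 47, 48] (not full yet)
step 4: append 36 -> window=[58, 47, 48, 36] (not full yet)
step 5: append 38 -> window=[58, 47, 48, 36, 38] -> max=58
step 6: append 50 -> window=[47, 48, 36, 38, 50] -> max=50
step 7: append 45 -> window=[48, 36, 38, 50, 45] -> max=50
step 8: append 61 -> window=[36, 38, 50, 45, 61] -> max=61
step 9: append 27 -> window=[38, 50, 45, 61, 27] -> max=61
step 10: append 31 -> window=[50, 45, 61, 27, 31] -> max=61
step 11: append 80 -> window=[45, 61, 27, 31, 80] -> max=80
Recorded maximums: 58 50 50 61 61 61 80
Changes between consecutive maximums: 3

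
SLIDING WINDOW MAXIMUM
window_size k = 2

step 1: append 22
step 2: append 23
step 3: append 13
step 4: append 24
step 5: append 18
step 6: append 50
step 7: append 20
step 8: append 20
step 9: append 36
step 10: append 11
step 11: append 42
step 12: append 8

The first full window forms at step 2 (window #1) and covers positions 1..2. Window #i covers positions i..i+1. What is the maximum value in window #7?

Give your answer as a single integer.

step 1: append 22 -> window=[22] (not full yet)
step 2: append 23 -> window=[22, 23] -> max=23
step 3: append 13 -> window=[23, 13] -> max=23
step 4: append 24 -> window=[13, 24] -> max=24
step 5: append 18 -> window=[24, 18] -> max=24
step 6: append 50 -> window=[18, 50] -> max=50
step 7: append 20 -> window=[50, 20] -> max=50
step 8: append 20 -> window=[20, 20] -> max=20
Window #7 max = 20

Answer: 20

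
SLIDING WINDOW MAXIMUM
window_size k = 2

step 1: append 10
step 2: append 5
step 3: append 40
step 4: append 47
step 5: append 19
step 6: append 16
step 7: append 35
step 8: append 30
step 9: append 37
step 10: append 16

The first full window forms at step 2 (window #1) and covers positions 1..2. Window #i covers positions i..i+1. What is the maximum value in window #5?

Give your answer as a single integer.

step 1: append 10 -> window=[10] (not full yet)
step 2: append 5 -> window=[10, 5] -> max=10
step 3: append 40 -> window=[5, 40] -> max=40
step 4: append 47 -> window=[40, 47] -> max=47
step 5: append 19 -> window=[47, 19] -> max=47
step 6: append 16 -> window=[19, 16] -> max=19
Window #5 max = 19

Answer: 19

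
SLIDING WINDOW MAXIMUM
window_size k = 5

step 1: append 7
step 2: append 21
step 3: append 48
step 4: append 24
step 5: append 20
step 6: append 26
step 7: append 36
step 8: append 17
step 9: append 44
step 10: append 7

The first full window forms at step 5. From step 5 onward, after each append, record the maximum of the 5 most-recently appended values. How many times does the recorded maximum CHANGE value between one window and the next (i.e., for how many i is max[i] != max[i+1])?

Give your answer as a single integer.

Answer: 2

Derivation:
step 1: append 7 -> window=[7] (not full yet)
step 2: append 21 -> window=[7, 21] (not full yet)
step 3: append 48 -> window=[7, 21, 48] (not full yet)
step 4: append 24 -> window=[7, 21, 48, 24] (not full yet)
step 5: append 20 -> window=[7, 21, 48, 24, 20] -> max=48
step 6: append 26 -> window=[21, 48, 24, 20, 26] -> max=48
step 7: append 36 -> window=[48, 24, 20, 26, 36] -> max=48
step 8: append 17 -> window=[24, 20, 26, 36, 17] -> max=36
step 9: append 44 -> window=[20, 26, 36, 17, 44] -> max=44
step 10: append 7 -> window=[26, 36, 17, 44, 7] -> max=44
Recorded maximums: 48 48 48 36 44 44
Changes between consecutive maximums: 2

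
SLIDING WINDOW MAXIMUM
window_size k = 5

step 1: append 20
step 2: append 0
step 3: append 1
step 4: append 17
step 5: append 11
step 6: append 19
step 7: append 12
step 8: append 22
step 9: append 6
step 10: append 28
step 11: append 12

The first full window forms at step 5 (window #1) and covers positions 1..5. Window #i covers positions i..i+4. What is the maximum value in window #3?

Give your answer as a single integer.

step 1: append 20 -> window=[20] (not full yet)
step 2: append 0 -> window=[20, 0] (not full yet)
step 3: append 1 -> window=[20, 0, 1] (not full yet)
step 4: append 17 -> window=[20, 0, 1, 17] (not full yet)
step 5: append 11 -> window=[20, 0, 1, 17, 11] -> max=20
step 6: append 19 -> window=[0, 1, 17, 11, 19] -> max=19
step 7: append 12 -> window=[1, 17, 11, 19, 12] -> max=19
Window #3 max = 19

Answer: 19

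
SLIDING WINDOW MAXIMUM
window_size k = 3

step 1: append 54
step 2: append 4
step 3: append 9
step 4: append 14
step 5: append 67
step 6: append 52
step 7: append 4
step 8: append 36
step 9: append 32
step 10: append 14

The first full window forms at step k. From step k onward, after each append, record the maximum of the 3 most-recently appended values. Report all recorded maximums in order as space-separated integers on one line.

step 1: append 54 -> window=[54] (not full yet)
step 2: append 4 -> window=[54, 4] (not full yet)
step 3: append 9 -> window=[54, 4, 9] -> max=54
step 4: append 14 -> window=[4, 9, 14] -> max=14
step 5: append 67 -> window=[9, 14, 67] -> max=67
step 6: append 52 -> window=[14, 67, 52] -> max=67
step 7: append 4 -> window=[67, 52, 4] -> max=67
step 8: append 36 -> window=[52, 4, 36] -> max=52
step 9: append 32 -> window=[4, 36, 32] -> max=36
step 10: append 14 -> window=[36, 32, 14] -> max=36

Answer: 54 14 67 67 67 52 36 36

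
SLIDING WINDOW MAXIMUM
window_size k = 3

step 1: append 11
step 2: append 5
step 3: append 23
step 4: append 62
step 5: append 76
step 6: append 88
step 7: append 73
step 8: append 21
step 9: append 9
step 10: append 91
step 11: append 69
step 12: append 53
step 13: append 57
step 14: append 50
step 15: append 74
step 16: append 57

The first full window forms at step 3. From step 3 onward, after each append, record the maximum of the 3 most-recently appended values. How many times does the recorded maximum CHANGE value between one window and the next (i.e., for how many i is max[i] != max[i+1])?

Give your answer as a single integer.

Answer: 8

Derivation:
step 1: append 11 -> window=[11] (not full yet)
step 2: append 5 -> window=[11, 5] (not full yet)
step 3: append 23 -> window=[11, 5, 23] -> max=23
step 4: append 62 -> window=[5, 23, 62] -> max=62
step 5: append 76 -> window=[23, 62, 76] -> max=76
step 6: append 88 -> window=[62, 76, 88] -> max=88
step 7: append 73 -> window=[76, 88, 73] -> max=88
step 8: append 21 -> window=[88, 73, 21] -> max=88
step 9: append 9 -> window=[73, 21, 9] -> max=73
step 10: append 91 -> window=[21, 9, 91] -> max=91
step 11: append 69 -> window=[9, 91, 69] -> max=91
step 12: append 53 -> window=[91, 69, 53] -> max=91
step 13: append 57 -> window=[69, 53, 57] -> max=69
step 14: append 50 -> window=[53, 57, 50] -> max=57
step 15: append 74 -> window=[57, 50, 74] -> max=74
step 16: append 57 -> window=[50, 74, 57] -> max=74
Recorded maximums: 23 62 76 88 88 88 73 91 91 91 69 57 74 74
Changes between consecutive maximums: 8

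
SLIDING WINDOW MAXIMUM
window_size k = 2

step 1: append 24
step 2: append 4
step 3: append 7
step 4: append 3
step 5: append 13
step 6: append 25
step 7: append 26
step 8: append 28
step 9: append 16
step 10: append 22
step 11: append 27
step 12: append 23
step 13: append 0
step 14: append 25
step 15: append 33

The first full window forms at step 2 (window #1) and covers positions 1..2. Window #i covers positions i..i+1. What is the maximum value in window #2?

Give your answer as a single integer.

Answer: 7

Derivation:
step 1: append 24 -> window=[24] (not full yet)
step 2: append 4 -> window=[24, 4] -> max=24
step 3: append 7 -> window=[4, 7] -> max=7
Window #2 max = 7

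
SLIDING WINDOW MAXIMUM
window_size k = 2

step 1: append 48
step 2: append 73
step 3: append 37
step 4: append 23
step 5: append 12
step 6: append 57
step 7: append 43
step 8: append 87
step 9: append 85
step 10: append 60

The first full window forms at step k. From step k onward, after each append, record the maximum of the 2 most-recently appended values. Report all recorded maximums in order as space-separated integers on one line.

Answer: 73 73 37 23 57 57 87 87 85

Derivation:
step 1: append 48 -> window=[48] (not full yet)
step 2: append 73 -> window=[48, 73] -> max=73
step 3: append 37 -> window=[73, 37] -> max=73
step 4: append 23 -> window=[37, 23] -> max=37
step 5: append 12 -> window=[23, 12] -> max=23
step 6: append 57 -> window=[12, 57] -> max=57
step 7: append 43 -> window=[57, 43] -> max=57
step 8: append 87 -> window=[43, 87] -> max=87
step 9: append 85 -> window=[87, 85] -> max=87
step 10: append 60 -> window=[85, 60] -> max=85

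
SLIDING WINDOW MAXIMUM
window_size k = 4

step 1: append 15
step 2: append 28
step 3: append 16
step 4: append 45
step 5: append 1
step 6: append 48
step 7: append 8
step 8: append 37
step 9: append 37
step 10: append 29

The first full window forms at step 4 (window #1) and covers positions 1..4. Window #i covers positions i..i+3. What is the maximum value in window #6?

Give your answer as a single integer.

Answer: 48

Derivation:
step 1: append 15 -> window=[15] (not full yet)
step 2: append 28 -> window=[15, 28] (not full yet)
step 3: append 16 -> window=[15, 28, 16] (not full yet)
step 4: append 45 -> window=[15, 28, 16, 45] -> max=45
step 5: append 1 -> window=[28, 16, 45, 1] -> max=45
step 6: append 48 -> window=[16, 45, 1, 48] -> max=48
step 7: append 8 -> window=[45, 1, 48, 8] -> max=48
step 8: append 37 -> window=[1, 48, 8, 37] -> max=48
step 9: append 37 -> window=[48, 8, 37, 37] -> max=48
Window #6 max = 48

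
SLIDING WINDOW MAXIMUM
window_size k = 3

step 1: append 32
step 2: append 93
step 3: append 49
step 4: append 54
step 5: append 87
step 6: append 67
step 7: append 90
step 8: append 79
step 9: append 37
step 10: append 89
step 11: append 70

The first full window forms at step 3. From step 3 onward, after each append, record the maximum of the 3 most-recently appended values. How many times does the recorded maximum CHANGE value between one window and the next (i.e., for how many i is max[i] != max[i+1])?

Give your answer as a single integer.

Answer: 3

Derivation:
step 1: append 32 -> window=[32] (not full yet)
step 2: append 93 -> window=[32, 93] (not full yet)
step 3: append 49 -> window=[32, 93, 49] -> max=93
step 4: append 54 -> window=[93, 49, 54] -> max=93
step 5: append 87 -> window=[49, 54, 87] -> max=87
step 6: append 67 -> window=[54, 87, 67] -> max=87
step 7: append 90 -> window=[87, 67, 90] -> max=90
step 8: append 79 -> window=[67, 90, 79] -> max=90
step 9: append 37 -> window=[90, 79, 37] -> max=90
step 10: append 89 -> window=[79, 37, 89] -> max=89
step 11: append 70 -> window=[37, 89, 70] -> max=89
Recorded maximums: 93 93 87 87 90 90 90 89 89
Changes between consecutive maximums: 3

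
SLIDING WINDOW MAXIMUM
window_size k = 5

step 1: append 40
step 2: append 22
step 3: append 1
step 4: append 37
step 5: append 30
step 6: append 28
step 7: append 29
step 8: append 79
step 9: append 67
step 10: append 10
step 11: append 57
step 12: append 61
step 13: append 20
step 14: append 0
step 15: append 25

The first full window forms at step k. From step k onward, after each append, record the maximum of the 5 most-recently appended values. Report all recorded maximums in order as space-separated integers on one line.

step 1: append 40 -> window=[40] (not full yet)
step 2: append 22 -> window=[40, 22] (not full yet)
step 3: append 1 -> window=[40, 22, 1] (not full yet)
step 4: append 37 -> window=[40, 22, 1, 37] (not full yet)
step 5: append 30 -> window=[40, 22, 1, 37, 30] -> max=40
step 6: append 28 -> window=[22, 1, 37, 30, 28] -> max=37
step 7: append 29 -> window=[1, 37, 30, 28, 29] -> max=37
step 8: append 79 -> window=[37, 30, 28, 29, 79] -> max=79
step 9: append 67 -> window=[30, 28, 29, 79, 67] -> max=79
step 10: append 10 -> window=[28, 29, 79, 67, 10] -> max=79
step 11: append 57 -> window=[29, 79, 67, 10, 57] -> max=79
step 12: append 61 -> window=[79, 67, 10, 57, 61] -> max=79
step 13: append 20 -> window=[67, 10, 57, 61, 20] -> max=67
step 14: append 0 -> window=[10, 57, 61, 20, 0] -> max=61
step 15: append 25 -> window=[57, 61, 20, 0, 25] -> max=61

Answer: 40 37 37 79 79 79 79 79 67 61 61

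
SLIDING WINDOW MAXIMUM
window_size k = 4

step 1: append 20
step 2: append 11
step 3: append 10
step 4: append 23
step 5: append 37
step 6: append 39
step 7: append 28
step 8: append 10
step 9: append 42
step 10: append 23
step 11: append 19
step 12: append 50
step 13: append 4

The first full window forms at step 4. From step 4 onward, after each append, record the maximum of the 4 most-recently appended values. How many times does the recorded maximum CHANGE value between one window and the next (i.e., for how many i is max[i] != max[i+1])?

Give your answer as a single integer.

step 1: append 20 -> window=[20] (not full yet)
step 2: append 11 -> window=[20, 11] (not full yet)
step 3: append 10 -> window=[20, 11, 10] (not full yet)
step 4: append 23 -> window=[20, 11, 10, 23] -> max=23
step 5: append 37 -> window=[11, 10, 23, 37] -> max=37
step 6: append 39 -> window=[10, 23, 37, 39] -> max=39
step 7: append 28 -> window=[23, 37, 39, 28] -> max=39
step 8: append 10 -> window=[37, 39, 28, 10] -> max=39
step 9: append 42 -> window=[39, 28, 10, 42] -> max=42
step 10: append 23 -> window=[28, 10, 42, 23] -> max=42
step 11: append 19 -> window=[10, 42, 23, 19] -> max=42
step 12: append 50 -> window=[42, 23, 19, 50] -> max=50
step 13: append 4 -> window=[23, 19, 50, 4] -> max=50
Recorded maximums: 23 37 39 39 39 42 42 42 50 50
Changes between consecutive maximums: 4

Answer: 4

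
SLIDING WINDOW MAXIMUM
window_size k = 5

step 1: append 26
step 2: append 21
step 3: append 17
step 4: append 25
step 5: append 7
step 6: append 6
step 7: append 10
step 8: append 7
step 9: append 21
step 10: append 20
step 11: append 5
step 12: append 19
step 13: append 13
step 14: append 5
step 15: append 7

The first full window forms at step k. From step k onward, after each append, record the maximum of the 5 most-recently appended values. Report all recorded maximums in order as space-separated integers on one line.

step 1: append 26 -> window=[26] (not full yet)
step 2: append 21 -> window=[26, 21] (not full yet)
step 3: append 17 -> window=[26, 21, 17] (not full yet)
step 4: append 25 -> window=[26, 21, 17, 25] (not full yet)
step 5: append 7 -> window=[26, 21, 17, 25, 7] -> max=26
step 6: append 6 -> window=[21, 17, 25, 7, 6] -> max=25
step 7: append 10 -> window=[17, 25, 7, 6, 10] -> max=25
step 8: append 7 -> window=[25, 7, 6, 10, 7] -> max=25
step 9: append 21 -> window=[7, 6, 10, 7, 21] -> max=21
step 10: append 20 -> window=[6, 10, 7, 21, 20] -> max=21
step 11: append 5 -> window=[10, 7, 21, 20, 5] -> max=21
step 12: append 19 -> window=[7, 21, 20, 5, 19] -> max=21
step 13: append 13 -> window=[21, 20, 5, 19, 13] -> max=21
step 14: append 5 -> window=[20, 5, 19, 13, 5] -> max=20
step 15: append 7 -> window=[5, 19, 13, 5, 7] -> max=19

Answer: 26 25 25 25 21 21 21 21 21 20 19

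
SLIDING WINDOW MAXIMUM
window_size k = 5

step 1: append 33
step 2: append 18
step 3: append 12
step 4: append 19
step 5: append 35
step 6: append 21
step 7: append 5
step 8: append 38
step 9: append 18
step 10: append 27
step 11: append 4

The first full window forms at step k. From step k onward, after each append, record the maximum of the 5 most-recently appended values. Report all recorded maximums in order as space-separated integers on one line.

Answer: 35 35 35 38 38 38 38

Derivation:
step 1: append 33 -> window=[33] (not full yet)
step 2: append 18 -> window=[33, 18] (not full yet)
step 3: append 12 -> window=[33, 18, 12] (not full yet)
step 4: append 19 -> window=[33, 18, 12, 19] (not full yet)
step 5: append 35 -> window=[33, 18, 12, 19, 35] -> max=35
step 6: append 21 -> window=[18, 12, 19, 35, 21] -> max=35
step 7: append 5 -> window=[12, 19, 35, 21, 5] -> max=35
step 8: append 38 -> window=[19, 35, 21, 5, 38] -> max=38
step 9: append 18 -> window=[35, 21, 5, 38, 18] -> max=38
step 10: append 27 -> window=[21, 5, 38, 18, 27] -> max=38
step 11: append 4 -> window=[5, 38, 18, 27, 4] -> max=38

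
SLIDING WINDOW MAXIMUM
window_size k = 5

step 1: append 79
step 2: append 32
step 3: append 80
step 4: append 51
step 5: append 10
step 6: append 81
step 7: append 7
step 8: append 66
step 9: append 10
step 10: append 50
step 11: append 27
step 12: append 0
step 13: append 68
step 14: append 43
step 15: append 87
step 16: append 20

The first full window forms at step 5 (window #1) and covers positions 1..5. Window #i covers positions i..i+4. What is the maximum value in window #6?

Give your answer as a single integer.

step 1: append 79 -> window=[79] (not full yet)
step 2: append 32 -> window=[79, 32] (not full yet)
step 3: append 80 -> window=[79, 32, 80] (not full yet)
step 4: append 51 -> window=[79, 32, 80, 51] (not full yet)
step 5: append 10 -> window=[79, 32, 80, 51, 10] -> max=80
step 6: append 81 -> window=[32, 80, 51, 10, 81] -> max=81
step 7: append 7 -> window=[80, 51, 10, 81, 7] -> max=81
step 8: append 66 -> window=[51, 10, 81, 7, 66] -> max=81
step 9: append 10 -> window=[10, 81, 7, 66, 10] -> max=81
step 10: append 50 -> window=[81, 7, 66, 10, 50] -> max=81
Window #6 max = 81

Answer: 81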